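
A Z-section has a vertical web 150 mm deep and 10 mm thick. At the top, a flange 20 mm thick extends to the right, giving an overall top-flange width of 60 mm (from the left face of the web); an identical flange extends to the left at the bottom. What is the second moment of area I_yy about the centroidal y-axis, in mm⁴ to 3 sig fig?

Treat the section as a set of non-overlapping primitives; coordinates are from the bounding-box lower-left.
Web: 10 × 150, A = 1 500 mm², x = 55 mm, Ī = 12 500 mm⁴.
Top flange (beyond web): 50 × 20, A = 1 000 mm², x = 85 mm, Ī = 208 333 mm⁴.
Bottom flange (beyond web): 50 × 20, A = 1 000 mm², x = 25 mm, Ī = 208 333 mm⁴.
Centroid: x̄ = ΣA·x / ΣA = 55 mm.
Transfer each piece to the centroidal y-axis using Ī + A·d² with d = x − 55:
  web: d = 0 mm → contributes +12 500 mm⁴
  top flange (beyond web): d = 30 mm → contributes +1 108 333 mm⁴
  bottom flange (beyond web): d = -30 mm → contributes +1 108 333 mm⁴
Total I = 2 229 167 mm⁴.

I_yy ≈ 2.23 × 10⁶ mm⁴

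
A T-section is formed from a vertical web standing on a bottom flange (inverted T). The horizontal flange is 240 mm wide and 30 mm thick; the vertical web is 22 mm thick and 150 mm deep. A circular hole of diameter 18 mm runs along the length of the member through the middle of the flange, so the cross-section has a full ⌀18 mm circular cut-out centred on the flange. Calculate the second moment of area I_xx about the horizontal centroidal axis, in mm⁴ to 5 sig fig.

Break the section into simple shapes (no overlaps), measuring from the bottom-left corner of the bounding box.
Flange: 240 × 30, A = 7 200 mm², y = 15 mm, Ī = 540 000 mm⁴.
Web: 22 × 150, A = 3 300 mm², y = 105 mm, Ī = 6 187 500 mm⁴.
Hole (subtracted): ⌀18, A = 254.469 mm², y = 15 mm, Ī = 5152.997 mm⁴.
Centroid: ȳ = ΣA·y / ΣA = 43.98825 mm.
Transfer each piece to the horizontal centroidal axis using Ī + A·d² with d = y − 43.98825:
  flange: d = -28.98825 mm → contributes +6 590 294 mm⁴
  web: d = 61.01175 mm → contributes +18 471 532 mm⁴
  hole: d = -28.98825 mm → contributes −218 988 mm⁴
Total I = 24 842 837 mm⁴.

I_xx ≈ 2.4843 × 10⁷ mm⁴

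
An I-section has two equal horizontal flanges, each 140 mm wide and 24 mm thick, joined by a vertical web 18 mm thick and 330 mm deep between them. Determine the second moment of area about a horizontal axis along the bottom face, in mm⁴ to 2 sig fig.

Break the section into simple shapes (no overlaps), measuring from the bottom-left corner of the bounding box.
Bottom flange: 140 × 24, A = 3 360 mm², y = 12 mm, Ī = 161 280 mm⁴.
Web: 18 × 330, A = 5 940 mm², y = 189 mm, Ī = 53 905 500 mm⁴.
Top flange: 140 × 24, A = 3 360 mm², y = 366 mm, Ī = 161 280 mm⁴.
Transfer each piece to a horizontal axis along the bottom face using Ī + A·d² with d = y − 0:
  bottom flange: d = 12 mm → contributes +645 120 mm⁴
  web: d = 189 mm → contributes +266 088 240 mm⁴
  top flange: d = 366 mm → contributes +450 253 440 mm⁴
Total I = 716 986 800 mm⁴.

I_base ≈ 7.2 × 10⁸ mm⁴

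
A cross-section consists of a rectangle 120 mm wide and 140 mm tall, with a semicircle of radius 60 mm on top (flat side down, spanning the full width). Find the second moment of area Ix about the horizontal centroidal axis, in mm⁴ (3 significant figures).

Ix ≈ 6.74 × 10⁷ mm⁴

Split into non-overlapping primitives; take the origin at the lower-left of the bounding box.
Rectangular body: 120 × 140, A = 16 800 mm², y = 70 mm, Ī = 27 440 000 mm⁴.
Semicircular cap: semicircle r = 60, A = 5654.9 mm², y = 165.46 mm, Ī = 1 422 450 mm⁴.
Centroid: ȳ = ΣA·y / ΣA = 94.041 mm.
Transfer each piece to the horizontal centroidal axis using Ī + A·d² with d = y − 94.041:
  rectangular body: d = -24.041 mm → contributes +37 150 007 mm⁴
  semicircular cap: d = 71.424 mm → contributes +30 269 834 mm⁴
Total I = 67 419 840 mm⁴.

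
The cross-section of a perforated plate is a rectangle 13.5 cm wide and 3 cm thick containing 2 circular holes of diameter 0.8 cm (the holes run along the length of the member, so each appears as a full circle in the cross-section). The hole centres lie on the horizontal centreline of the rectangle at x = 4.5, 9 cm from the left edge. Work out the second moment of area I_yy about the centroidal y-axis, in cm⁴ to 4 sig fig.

I_yy ≈ 610.0 cm⁴

Split into non-overlapping primitives; take the origin at the lower-left of the bounding box.
Plate: 13.5 × 3, A = 40.5 cm², x = 6.75 cm, Ī = 615.094 cm⁴.
Hole 1 (subtracted): ⌀0.8, A = 0.502655 cm², x = 4.5 cm, Ī = 0.0201062 cm⁴.
Hole 2 (subtracted): ⌀0.8, A = 0.502655 cm², x = 9 cm, Ī = 0.0201062 cm⁴.
By symmetry the centroid is at mid-width, x̄ = 6.75 cm.
Transfer each piece to the centroidal y-axis using Ī + A·d² with d = x − 6.75:
  plate: d = 0 cm → contributes +615.094 cm⁴
  hole 1: d = -2.25 cm → contributes −2.5648 cm⁴
  hole 2: d = 2.25 cm → contributes −2.5648 cm⁴
Total I = 609.964 cm⁴.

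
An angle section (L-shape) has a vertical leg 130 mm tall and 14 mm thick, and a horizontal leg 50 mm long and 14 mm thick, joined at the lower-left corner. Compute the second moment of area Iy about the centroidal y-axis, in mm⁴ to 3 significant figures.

Split into non-overlapping primitives; take the origin at the lower-left of the bounding box.
Vertical leg: 14 × 130, A = 1 820 mm², x = 7 mm, Ī = 29 727 mm⁴.
Horizontal leg (remainder): 36 × 14, A = 504 mm², x = 32 mm, Ī = 54 432 mm⁴.
Centroid: x̄ = ΣA·x / ΣA = 12.422 mm.
Transfer each piece to the centroidal y-axis using Ī + A·d² with d = x − 12.422:
  vertical leg: d = -5.4217 mm → contributes +83 225 mm⁴
  horizontal leg (remainder): d = 19.578 mm → contributes +247 620 mm⁴
Total I = 330 845 mm⁴.

Iy ≈ 3.31 × 10⁵ mm⁴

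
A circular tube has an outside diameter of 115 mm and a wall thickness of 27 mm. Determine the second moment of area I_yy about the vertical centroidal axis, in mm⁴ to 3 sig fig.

Treat the section as a set of non-overlapping primitives; coordinates are from the bounding-box lower-left.
Outer circle: ⌀115, A = 10 387 mm², x = 57.5 mm, Ī = 8 585 414 mm⁴.
Bore (subtracted): ⌀61, A = 2922.5 mm², x = 57.5 mm, Ī = 679 656 mm⁴.
By symmetry the centroid is at mid-width, x̄ = 57.5 mm.
All pieces are centred on the vertical centroidal axis, so I = ΣĪ (holes subtracted) = 7 905 758 mm⁴.

I_yy ≈ 7.91 × 10⁶ mm⁴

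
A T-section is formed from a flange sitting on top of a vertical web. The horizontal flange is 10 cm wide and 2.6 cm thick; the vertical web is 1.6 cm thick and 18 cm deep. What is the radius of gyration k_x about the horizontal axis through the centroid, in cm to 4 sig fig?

Break the section into simple shapes (no overlaps), measuring from the bottom-left corner of the bounding box.
Flange: 10 × 2.6, A = 26 cm², y = 19.3 cm, Ī = 14.6467 cm⁴.
Web: 1.6 × 18, A = 28.8 cm², y = 9 cm, Ī = 777.6 cm⁴.
Centroid: ȳ = ΣA·y / ΣA = 13.8869 cm.
Transfer each piece to the horizontal axis through the centroid using Ī + A·d² with d = y − 13.8869:
  flange: d = 5.41314 cm → contributes +776.5 cm⁴
  web: d = -4.88686 cm → contributes +1465.38 cm⁴
Total I = 2241.89 cm⁴.
Radius of gyration: k = √(I/A) = √(2241.89 / 54.8) = 6.39612 cm.

k_x ≈ 6.396 cm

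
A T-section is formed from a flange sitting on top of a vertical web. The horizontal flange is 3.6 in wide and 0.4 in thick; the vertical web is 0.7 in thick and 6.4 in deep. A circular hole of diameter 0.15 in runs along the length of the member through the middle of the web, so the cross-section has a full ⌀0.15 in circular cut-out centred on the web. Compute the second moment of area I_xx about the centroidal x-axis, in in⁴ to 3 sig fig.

I_xx ≈ 27.9 in⁴

Decompose the section into non-overlapping parts with the origin at the bottom-left of its bounding rectangle.
Flange: 3.6 × 0.4, A = 1.44 in², y = 6.6 in, Ī = 0.0192 in⁴.
Web: 0.7 × 6.4, A = 4.48 in², y = 3.2 in, Ī = 15.292 in⁴.
Hole (subtracted): ⌀0.15, A = 0.017671 in², y = 3.2 in, Ī = 0.00002485 in⁴.
Centroid: ȳ = ΣA·y / ΣA = 4.0295 in.
Transfer each piece to the centroidal x-axis using Ī + A·d² with d = y − 4.0295:
  flange: d = 2.5705 in → contributes +9.5339 in⁴
  web: d = -0.8295 in → contributes +18.374 in⁴
  hole: d = -0.8295 in → contributes −0.012184 in⁴
Total I = 27.896 in⁴.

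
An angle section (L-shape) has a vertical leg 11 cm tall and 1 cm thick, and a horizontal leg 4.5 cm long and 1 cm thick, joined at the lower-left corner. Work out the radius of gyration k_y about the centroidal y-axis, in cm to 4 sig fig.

k_y ≈ 1.112 cm

Decompose the section into non-overlapping parts with the origin at the bottom-left of its bounding rectangle.
Vertical leg: 1 × 11, A = 11 cm², x = 0.5 cm, Ī = 0.916667 cm⁴.
Horizontal leg (remainder): 3.5 × 1, A = 3.5 cm², x = 2.75 cm, Ī = 3.57292 cm⁴.
Centroid: x̄ = ΣA·x / ΣA = 1.0431 cm.
Transfer each piece to the centroidal y-axis using Ī + A·d² with d = x − 1.0431:
  vertical leg: d = -0.543103 cm → contributes +4.16124 cm⁴
  horizontal leg (remainder): d = 1.7069 cm → contributes +13.7702 cm⁴
Total I = 17.9314 cm⁴.
Radius of gyration: k = √(I/A) = √(17.9314 / 14.5) = 1.11205 cm.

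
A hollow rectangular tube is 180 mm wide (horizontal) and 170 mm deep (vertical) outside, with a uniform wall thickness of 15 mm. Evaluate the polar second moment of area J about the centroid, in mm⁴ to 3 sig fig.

J ≈ 8.26 × 10⁷ mm⁴

Treat the section as a set of non-overlapping primitives; coordinates are from the bounding-box lower-left.
Outer rectangle: 180 × 170, A = 30 600 mm², y = 85 mm, Ī = 73 695 000 mm⁴.
Inner void (subtracted): 150 × 140, A = 21 000 mm², y = 85 mm, Ī = 34 300 000 mm⁴.
By symmetry the centroid is at mid-height, ȳ = 85 mm.
All pieces are centred on the centroidal x-axis, so I = ΣĪ (holes subtracted) = 39 395 000 mm⁴.
Repeating about the centroidal y-axis gives I_y = 43 245 000 mm⁴.
Polar second moment: J = I_x + I_y = 82 640 000 mm⁴.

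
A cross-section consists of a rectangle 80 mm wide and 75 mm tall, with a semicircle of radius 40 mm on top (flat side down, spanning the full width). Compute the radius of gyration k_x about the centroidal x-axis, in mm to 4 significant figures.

k_x ≈ 31.32 mm

Break the section into simple shapes (no overlaps), measuring from the bottom-left corner of the bounding box.
Rectangular body: 80 × 75, A = 6 000 mm², y = 37.5 mm, Ī = 2 812 500 mm⁴.
Semicircular cap: semicircle r = 40, A = 2513.27 mm², y = 91.9765 mm, Ī = 280 978 mm⁴.
Centroid: ȳ = ΣA·y / ΣA = 53.5825 mm.
Transfer each piece to the centroidal x-axis using Ī + A·d² with d = y − 53.5825:
  rectangular body: d = -16.0825 mm → contributes +4 364 374 mm⁴
  semicircular cap: d = 38.3941 mm → contributes +3 985 805 mm⁴
Total I = 8 350 179 mm⁴.
Radius of gyration: k = √(I/A) = √(8 350 179 / 8513.27) = 31.3184 mm.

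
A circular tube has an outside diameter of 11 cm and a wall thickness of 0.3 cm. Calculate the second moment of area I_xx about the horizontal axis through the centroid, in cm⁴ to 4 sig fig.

Decompose the section into non-overlapping parts with the origin at the bottom-left of its bounding rectangle.
Outer circle: ⌀11, A = 95.0332 cm², y = 5.5 cm, Ī = 718.688 cm⁴.
Bore (subtracted): ⌀10.4, A = 84.9487 cm², y = 5.5 cm, Ī = 574.253 cm⁴.
By symmetry the centroid is at mid-height, ȳ = 5.5 cm.
All pieces are centred on the horizontal axis through the centroid, so I = ΣĪ (holes subtracted) = 144.435 cm⁴.

I_xx ≈ 144.4 cm⁴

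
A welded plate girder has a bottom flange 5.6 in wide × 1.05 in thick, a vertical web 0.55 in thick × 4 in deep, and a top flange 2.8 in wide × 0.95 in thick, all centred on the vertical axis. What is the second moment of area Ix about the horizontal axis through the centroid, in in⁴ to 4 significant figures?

Ix ≈ 51.10 in⁴

Split into non-overlapping primitives; take the origin at the lower-left of the bounding box.
Bottom plate: 5.6 × 1.05, A = 5.88 in², y = 0.525 in, Ī = 0.540225 in⁴.
Web plate: 0.55 × 4, A = 2.2 in², y = 3.05 in, Ī = 2.93333 in⁴.
Top plate: 2.8 × 0.95, A = 2.66 in², y = 5.525 in, Ī = 0.200054 in⁴.
Centroid: ȳ = ΣA·y / ΣA = 2.28059 in.
Transfer each piece to the horizontal axis through the centroid using Ī + A·d² with d = y − 2.28059:
  bottom plate: d = -1.75559 in → contributes +18.6629 in⁴
  web plate: d = 0.769413 in → contributes +4.23573 in⁴
  top plate: d = 3.24441 in → contributes +28.1998 in⁴
Total I = 51.0984 in⁴.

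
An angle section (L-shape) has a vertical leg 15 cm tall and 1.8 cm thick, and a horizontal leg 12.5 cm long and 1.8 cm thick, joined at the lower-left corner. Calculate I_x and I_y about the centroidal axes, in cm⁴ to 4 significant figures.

I_x ≈ 1001 cm⁴, I_y ≈ 630.2 cm⁴

Decompose the section into non-overlapping parts with the origin at the bottom-left of its bounding rectangle.
Vertical leg: 1.8 × 15, A = 27 cm², y = 7.5 cm, Ī = 506.25 cm⁴.
Horizontal leg (remainder): 10.7 × 1.8, A = 19.26 cm², y = 0.9 cm, Ī = 5.2002 cm⁴.
Centroid: ȳ = ΣA·y / ΣA = 4.75214 cm.
Transfer each piece to the centroidal x-axis using Ī + A·d² with d = y − 4.75214:
  vertical leg: d = 2.74786 cm → contributes +710.12 cm⁴
  horizontal leg (remainder): d = -3.85214 cm → contributes +290.999 cm⁴
Total I = 1001.12 cm⁴.
For the y-axis: x̄ = 3.50214 cm.
Repeating about the centroidal y-axis gives I_y = 630.158 cm⁴.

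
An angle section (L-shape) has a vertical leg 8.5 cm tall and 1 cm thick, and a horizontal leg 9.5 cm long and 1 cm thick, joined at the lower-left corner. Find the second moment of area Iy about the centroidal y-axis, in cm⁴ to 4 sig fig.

Iy ≈ 147.8 cm⁴

Decompose the section into non-overlapping parts with the origin at the bottom-left of its bounding rectangle.
Vertical leg: 1 × 8.5, A = 8.5 cm², x = 0.5 cm, Ī = 0.708333 cm⁴.
Horizontal leg (remainder): 8.5 × 1, A = 8.5 cm², x = 5.25 cm, Ī = 51.1771 cm⁴.
Centroid: x̄ = ΣA·x / ΣA = 2.875 cm.
Transfer each piece to the centroidal y-axis using Ī + A·d² with d = x − 2.875:
  vertical leg: d = -2.375 cm → contributes +48.6536 cm⁴
  horizontal leg (remainder): d = 2.375 cm → contributes +99.1224 cm⁴
Total I = 147.776 cm⁴.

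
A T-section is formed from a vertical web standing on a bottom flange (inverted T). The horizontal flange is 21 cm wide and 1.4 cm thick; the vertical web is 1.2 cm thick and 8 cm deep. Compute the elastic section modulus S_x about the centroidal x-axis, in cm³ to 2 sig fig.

S_x ≈ 29 cm³

Decompose the section into non-overlapping parts with the origin at the bottom-left of its bounding rectangle.
Flange: 21 × 1.4, A = 29.4 cm², y = 0.7 cm, Ī = 4.802 cm⁴.
Web: 1.2 × 8, A = 9.6 cm², y = 5.4 cm, Ī = 51.2 cm⁴.
Centroid: ȳ = ΣA·y / ΣA = 1.857 cm.
Transfer each piece to the centroidal x-axis using Ī + A·d² with d = y − 1.857:
  flange: d = -1.157 cm → contributes +44.15 cm⁴
  web: d = 3.543 cm → contributes +171.7 cm⁴
Total I = 215.9 cm⁴.
Extreme fibre distance c = 7.543 cm; S = I/c = 28.62 cm³.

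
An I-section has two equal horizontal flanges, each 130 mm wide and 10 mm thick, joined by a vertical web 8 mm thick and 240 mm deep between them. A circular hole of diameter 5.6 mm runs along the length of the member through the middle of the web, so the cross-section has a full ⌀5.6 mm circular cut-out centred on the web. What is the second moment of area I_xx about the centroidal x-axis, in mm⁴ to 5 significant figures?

Split into non-overlapping primitives; take the origin at the lower-left of the bounding box.
Bottom flange: 130 × 10, A = 1 300 mm², y = 5 mm, Ī = 10833.33 mm⁴.
Web: 8 × 240, A = 1 920 mm², y = 130 mm, Ī = 9 216 000 mm⁴.
Top flange: 130 × 10, A = 1 300 mm², y = 255 mm, Ī = 10833.33 mm⁴.
Hole (subtracted): ⌀5.6, A = 24.63009 mm², y = 130 mm, Ī = 48.27497 mm⁴.
By symmetry the centroid is at mid-height, ȳ = 130 mm.
Transfer each piece to the centroidal x-axis using Ī + A·d² with d = y − 130:
  bottom flange: d = -125 mm → contributes +20 323 333 mm⁴
  web: d = 0 mm → contributes +9 216 000 mm⁴
  top flange: d = 125 mm → contributes +20 323 333 mm⁴
  hole: d = 0 mm → contributes −48.27497 mm⁴
Total I = 49 862 618 mm⁴.

I_xx ≈ 4.9863 × 10⁷ mm⁴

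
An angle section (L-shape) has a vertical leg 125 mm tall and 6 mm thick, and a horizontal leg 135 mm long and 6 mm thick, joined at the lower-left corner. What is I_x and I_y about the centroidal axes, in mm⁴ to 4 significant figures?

I_x ≈ 2.327 × 10⁶ mm⁴, I_y ≈ 2.811 × 10⁶ mm⁴

Decompose the section into non-overlapping parts with the origin at the bottom-left of its bounding rectangle.
Vertical leg: 6 × 125, A = 750 mm², y = 62.5 mm, Ī = 976 563 mm⁴.
Horizontal leg (remainder): 129 × 6, A = 774 mm², y = 3 mm, Ī = 2 322 mm⁴.
Centroid: ȳ = ΣA·y / ΣA = 32.2815 mm.
Transfer each piece to the centroidal x-axis using Ī + A·d² with d = y − 32.2815:
  vertical leg: d = 30.2185 mm → contributes +1 661 431 mm⁴
  horizontal leg (remainder): d = -29.2815 mm → contributes +665 954 mm⁴
Total I = 2 327 385 mm⁴.
For the y-axis: x̄ = 37.2815 mm.
Repeating about the centroidal y-axis gives I_y = 2 811 095 mm⁴.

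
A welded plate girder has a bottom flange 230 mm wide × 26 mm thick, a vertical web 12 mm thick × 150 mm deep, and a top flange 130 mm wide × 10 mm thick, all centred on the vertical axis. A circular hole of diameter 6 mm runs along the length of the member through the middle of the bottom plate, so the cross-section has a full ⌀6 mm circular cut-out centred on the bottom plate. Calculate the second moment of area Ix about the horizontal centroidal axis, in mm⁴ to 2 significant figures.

Break the section into simple shapes (no overlaps), measuring from the bottom-left corner of the bounding box.
Bottom plate: 230 × 26, A = 5 980 mm², y = 13 mm, Ī = 336 873 mm⁴.
Web plate: 12 × 150, A = 1 800 mm², y = 101 mm, Ī = 3 375 000 mm⁴.
Top plate: 130 × 10, A = 1 300 mm², y = 181 mm, Ī = 10 833 mm⁴.
Hole (subtracted): ⌀6, A = 28.27 mm², y = 13 mm, Ī = 63.62 mm⁴.
Centroid: ȳ = ΣA·y / ΣA = 54.63 mm.
Transfer each piece to the horizontal centroidal axis using Ī + A·d² with d = y − 54.63:
  bottom plate: d = -41.63 mm → contributes +10 699 270 mm⁴
  web plate: d = 46.37 mm → contributes +7 245 749 mm⁴
  top plate: d = 126.4 mm → contributes +20 771 870 mm⁴
  hole: d = -41.63 mm → contributes −49 059 mm⁴
Total I = 38 667 831 mm⁴.

Ix ≈ 3.9 × 10⁷ mm⁴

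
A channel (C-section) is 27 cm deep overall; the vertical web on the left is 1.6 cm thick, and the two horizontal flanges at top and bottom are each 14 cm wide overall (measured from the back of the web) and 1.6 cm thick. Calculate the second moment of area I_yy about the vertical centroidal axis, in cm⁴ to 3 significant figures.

I_yy ≈ 1530 cm⁴

Treat the section as a set of non-overlapping primitives; coordinates are from the bounding-box lower-left.
Web: 1.6 × 27, A = 43.2 cm², x = 0.8 cm, Ī = 9.216 cm⁴.
Top flange (beyond web): 12.4 × 1.6, A = 19.84 cm², x = 7.8 cm, Ī = 254.22 cm⁴.
Bottom flange (beyond web): 12.4 × 1.6, A = 19.84 cm², x = 7.8 cm, Ī = 254.22 cm⁴.
Centroid: x̄ = ΣA·x / ΣA = 4.1514 cm.
Transfer each piece to the vertical centroidal axis using Ī + A·d² with d = x − 4.1514:
  web: d = -3.3514 cm → contributes +494.42 cm⁴
  top flange (beyond web): d = 3.6486 cm → contributes +518.34 cm⁴
  bottom flange (beyond web): d = 3.6486 cm → contributes +518.34 cm⁴
Total I = 1531.1 cm⁴.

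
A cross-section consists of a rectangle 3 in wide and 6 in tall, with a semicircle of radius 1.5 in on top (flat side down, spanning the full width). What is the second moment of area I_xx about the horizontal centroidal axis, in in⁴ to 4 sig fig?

Split into non-overlapping primitives; take the origin at the lower-left of the bounding box.
Rectangular body: 3 × 6, A = 18 in², y = 3 in, Ī = 54 in⁴.
Semicircular cap: semicircle r = 1.5, A = 3.53429 in², y = 6.63662 in, Ī = 0.555645 in⁴.
Centroid: ȳ = ΣA·y / ΣA = 3.59686 in.
Transfer each piece to the horizontal centroidal axis using Ī + A·d² with d = y − 3.59686:
  rectangular body: d = -0.596856 in → contributes +60.4123 in⁴
  semicircular cap: d = 3.03976 in → contributes +33.2131 in⁴
Total I = 93.6253 in⁴.

I_xx ≈ 93.63 in⁴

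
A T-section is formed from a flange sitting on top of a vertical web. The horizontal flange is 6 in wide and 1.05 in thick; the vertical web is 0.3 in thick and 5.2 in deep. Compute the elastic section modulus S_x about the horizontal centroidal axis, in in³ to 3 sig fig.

S_x ≈ 3.19 in³

Decompose the section into non-overlapping parts with the origin at the bottom-left of its bounding rectangle.
Flange: 6 × 1.05, A = 6.3 in², y = 5.725 in, Ī = 0.57881 in⁴.
Web: 0.3 × 5.2, A = 1.56 in², y = 2.6 in, Ī = 3.5152 in⁴.
Centroid: ȳ = ΣA·y / ΣA = 5.1048 in.
Transfer each piece to the horizontal centroidal axis using Ī + A·d² with d = y − 5.1048:
  flange: d = 0.62023 in → contributes +3.0023 in⁴
  web: d = -2.5048 in → contributes +13.302 in⁴
Total I = 16.305 in⁴.
Extreme fibre distance c = 5.1048 in; S = I/c = 3.194 in³.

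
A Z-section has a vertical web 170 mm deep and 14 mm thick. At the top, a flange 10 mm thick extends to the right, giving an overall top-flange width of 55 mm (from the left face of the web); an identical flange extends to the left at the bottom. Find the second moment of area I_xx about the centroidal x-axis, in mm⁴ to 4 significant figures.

I_xx ≈ 1.099 × 10⁷ mm⁴

Break the section into simple shapes (no overlaps), measuring from the bottom-left corner of the bounding box.
Web: 14 × 170, A = 2 380 mm², y = 85 mm, Ī = 5 731 833 mm⁴.
Top flange (beyond web): 41 × 10, A = 410 mm², y = 165 mm, Ī = 3416.67 mm⁴.
Bottom flange (beyond web): 41 × 10, A = 410 mm², y = 5 mm, Ī = 3416.67 mm⁴.
Centroid: ȳ = ΣA·y / ΣA = 85 mm.
Transfer each piece to the centroidal x-axis using Ī + A·d² with d = y − 85:
  web: d = 0 mm → contributes +5 731 833 mm⁴
  top flange (beyond web): d = 80 mm → contributes +2 627 417 mm⁴
  bottom flange (beyond web): d = -80 mm → contributes +2 627 417 mm⁴
Total I = 10 986 667 mm⁴.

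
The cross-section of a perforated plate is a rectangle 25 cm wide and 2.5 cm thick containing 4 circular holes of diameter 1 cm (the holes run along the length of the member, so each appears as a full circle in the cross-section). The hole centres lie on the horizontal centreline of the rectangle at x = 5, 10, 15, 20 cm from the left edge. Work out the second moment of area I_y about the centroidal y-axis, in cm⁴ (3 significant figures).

Decompose the section into non-overlapping parts with the origin at the bottom-left of its bounding rectangle.
Plate: 25 × 2.5, A = 62.5 cm², x = 12.5 cm, Ī = 3255.2 cm⁴.
Hole 1 (subtracted): ⌀1, A = 0.7854 cm², x = 5 cm, Ī = 0.049087 cm⁴.
Hole 2 (subtracted): ⌀1, A = 0.7854 cm², x = 10 cm, Ī = 0.049087 cm⁴.
Hole 3 (subtracted): ⌀1, A = 0.7854 cm², x = 15 cm, Ī = 0.049087 cm⁴.
Hole 4 (subtracted): ⌀1, A = 0.7854 cm², x = 20 cm, Ī = 0.049087 cm⁴.
By symmetry the centroid is at mid-width, x̄ = 12.5 cm.
Transfer each piece to the centroidal y-axis using Ī + A·d² with d = x − 12.5:
  plate: d = 0 cm → contributes +3255.2 cm⁴
  hole 1: d = -7.5 cm → contributes −44.228 cm⁴
  hole 2: d = -2.5 cm → contributes −4.9578 cm⁴
  hole 3: d = 2.5 cm → contributes −4.9578 cm⁴
  hole 4: d = 7.5 cm → contributes −44.228 cm⁴
Total I = 3156.8 cm⁴.

I_y ≈ 3160 cm⁴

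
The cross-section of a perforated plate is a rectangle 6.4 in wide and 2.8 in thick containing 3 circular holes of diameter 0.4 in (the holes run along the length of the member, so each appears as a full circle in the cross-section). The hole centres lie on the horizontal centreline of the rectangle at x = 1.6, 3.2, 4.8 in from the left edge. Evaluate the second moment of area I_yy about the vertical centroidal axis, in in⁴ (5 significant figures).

Treat the section as a set of non-overlapping primitives; coordinates are from the bounding-box lower-left.
Plate: 6.4 × 2.8, A = 17.92 in², x = 3.2 in, Ī = 61.16693 in⁴.
Hole 1 (subtracted): ⌀0.4, A = 0.1256637 in², x = 1.6 in, Ī = 0.001256637 in⁴.
Hole 2 (subtracted): ⌀0.4, A = 0.1256637 in², x = 3.2 in, Ī = 0.001256637 in⁴.
Hole 3 (subtracted): ⌀0.4, A = 0.1256637 in², x = 4.8 in, Ī = 0.001256637 in⁴.
By symmetry the centroid is at mid-width, x̄ = 3.2 in.
Transfer each piece to the vertical centroidal axis using Ī + A·d² with d = x − 3.2:
  plate: d = 0 in → contributes +61.16693 in⁴
  hole 1: d = -1.6 in → contributes −0.3229557 in⁴
  hole 2: d = 0 in → contributes −0.001256637 in⁴
  hole 3: d = 1.6 in → contributes −0.3229557 in⁴
Total I = 60.51977 in⁴.

I_yy ≈ 60.520 in⁴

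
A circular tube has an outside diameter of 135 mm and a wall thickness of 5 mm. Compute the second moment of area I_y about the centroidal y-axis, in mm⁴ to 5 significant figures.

Break the section into simple shapes (no overlaps), measuring from the bottom-left corner of the bounding box.
Outer circle: ⌀135, A = 14313.88 mm², x = 67.5 mm, Ī = 16 304 406 mm⁴.
Bore (subtracted): ⌀125, A = 12271.85 mm², x = 67.5 mm, Ī = 11 984 225 mm⁴.
By symmetry the centroid is at mid-width, x̄ = 67.5 mm.
All pieces are centred on the centroidal y-axis, so I = ΣĪ (holes subtracted) = 4 320 181 mm⁴.

I_y ≈ 4.3202 × 10⁶ mm⁴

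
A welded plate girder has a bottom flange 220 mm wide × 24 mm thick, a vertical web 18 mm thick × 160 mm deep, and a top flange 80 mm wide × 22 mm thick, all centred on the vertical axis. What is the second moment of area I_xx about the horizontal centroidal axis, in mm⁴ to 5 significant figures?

I_xx ≈ 5.5046 × 10⁷ mm⁴

Split into non-overlapping primitives; take the origin at the lower-left of the bounding box.
Bottom plate: 220 × 24, A = 5 280 mm², y = 12 mm, Ī = 253 440 mm⁴.
Web plate: 18 × 160, A = 2 880 mm², y = 104 mm, Ī = 6 144 000 mm⁴.
Top plate: 80 × 22, A = 1 760 mm², y = 195 mm, Ī = 70986.67 mm⁴.
Centroid: ȳ = ΣA·y / ΣA = 71.17742 mm.
Transfer each piece to the horizontal centroidal axis using Ī + A·d² with d = y − 71.17742:
  bottom plate: d = -59.17742 mm → contributes +18 743 826 mm⁴
  web plate: d = 32.82258 mm → contributes +9 246 687 mm⁴
  top plate: d = 123.8226 mm → contributes +27 055 362 mm⁴
Total I = 55 045 874 mm⁴.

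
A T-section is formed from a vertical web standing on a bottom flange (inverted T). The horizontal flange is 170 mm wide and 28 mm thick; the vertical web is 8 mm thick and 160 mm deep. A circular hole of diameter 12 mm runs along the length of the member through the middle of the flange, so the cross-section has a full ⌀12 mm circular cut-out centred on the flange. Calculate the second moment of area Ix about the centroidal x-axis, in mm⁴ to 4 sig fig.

Ix ≈ 1.191 × 10⁷ mm⁴

Decompose the section into non-overlapping parts with the origin at the bottom-left of its bounding rectangle.
Flange: 170 × 28, A = 4 760 mm², y = 14 mm, Ī = 310 987 mm⁴.
Web: 8 × 160, A = 1 280 mm², y = 108 mm, Ī = 2 730 667 mm⁴.
Hole (subtracted): ⌀12, A = 113.097 mm², y = 14 mm, Ī = 1017.88 mm⁴.
Centroid: ȳ = ΣA·y / ΣA = 34.3007 mm.
Transfer each piece to the centroidal x-axis using Ī + A·d² with d = y − 34.3007:
  flange: d = -20.3007 mm → contributes +2 272 661 mm⁴
  web: d = 73.6993 mm → contributes +9 683 106 mm⁴
  hole: d = -20.3007 mm → contributes −47627.2 mm⁴
Total I = 11 908 141 mm⁴.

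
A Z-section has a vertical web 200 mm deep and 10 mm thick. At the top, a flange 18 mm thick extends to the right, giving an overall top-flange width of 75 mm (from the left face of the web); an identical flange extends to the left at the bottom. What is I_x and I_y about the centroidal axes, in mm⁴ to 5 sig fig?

I_x ≈ 2.6107 × 10⁷ mm⁴, I_y ≈ 4.1312 × 10⁶ mm⁴

Split into non-overlapping primitives; take the origin at the lower-left of the bounding box.
Web: 10 × 200, A = 2 000 mm², y = 100 mm, Ī = 6 666 667 mm⁴.
Top flange (beyond web): 65 × 18, A = 1 170 mm², y = 191 mm, Ī = 31 590 mm⁴.
Bottom flange (beyond web): 65 × 18, A = 1 170 mm², y = 9 mm, Ī = 31 590 mm⁴.
Centroid: ȳ = ΣA·y / ΣA = 100 mm.
Transfer each piece to the centroidal x-axis using Ī + A·d² with d = y − 100:
  web: d = 0 mm → contributes +6 666 667 mm⁴
  top flange (beyond web): d = 91 mm → contributes +9 720 360 mm⁴
  bottom flange (beyond web): d = -91 mm → contributes +9 720 360 mm⁴
Total I = 26 107 387 mm⁴.
For the y-axis: x̄ = 70 mm.
Repeating about the centroidal y-axis gives I_y = 4 131 167 mm⁴.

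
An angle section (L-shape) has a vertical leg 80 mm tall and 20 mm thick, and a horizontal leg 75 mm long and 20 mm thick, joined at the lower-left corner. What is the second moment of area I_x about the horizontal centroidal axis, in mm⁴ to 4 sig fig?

I_x ≈ 1.477 × 10⁶ mm⁴

Split into non-overlapping primitives; take the origin at the lower-left of the bounding box.
Vertical leg: 20 × 80, A = 1 600 mm², y = 40 mm, Ī = 853 333 mm⁴.
Horizontal leg (remainder): 55 × 20, A = 1 100 mm², y = 10 mm, Ī = 36666.7 mm⁴.
Centroid: ȳ = ΣA·y / ΣA = 27.7778 mm.
Transfer each piece to the horizontal centroidal axis using Ī + A·d² with d = y − 27.7778:
  vertical leg: d = 12.2222 mm → contributes +1 092 346 mm⁴
  horizontal leg (remainder): d = -17.7778 mm → contributes +384 321 mm⁴
Total I = 1 476 667 mm⁴.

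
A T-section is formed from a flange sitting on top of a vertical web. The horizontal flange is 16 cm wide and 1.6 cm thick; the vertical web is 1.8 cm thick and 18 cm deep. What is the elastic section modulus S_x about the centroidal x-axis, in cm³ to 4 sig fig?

Split into non-overlapping primitives; take the origin at the lower-left of the bounding box.
Flange: 16 × 1.6, A = 25.6 cm², y = 18.8 cm, Ī = 5.46133 cm⁴.
Web: 1.8 × 18, A = 32.4 cm², y = 9 cm, Ī = 874.8 cm⁴.
Centroid: ȳ = ΣA·y / ΣA = 13.3255 cm.
Transfer each piece to the centroidal x-axis using Ī + A·d² with d = y − 13.3255:
  flange: d = 5.47448 cm → contributes +772.692 cm⁴
  web: d = -4.32552 cm → contributes +1481.01 cm⁴
Total I = 2253.7 cm⁴.
Extreme fibre distance c = 13.3255 cm; S = I/c = 169.127 cm³.

S_x ≈ 169.1 cm³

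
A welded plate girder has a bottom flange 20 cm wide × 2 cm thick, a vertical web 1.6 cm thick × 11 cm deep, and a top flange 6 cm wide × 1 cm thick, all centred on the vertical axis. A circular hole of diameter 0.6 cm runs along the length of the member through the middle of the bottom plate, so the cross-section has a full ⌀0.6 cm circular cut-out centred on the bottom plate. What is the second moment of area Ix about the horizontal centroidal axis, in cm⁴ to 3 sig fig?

Ix ≈ 1310 cm⁴

Break the section into simple shapes (no overlaps), measuring from the bottom-left corner of the bounding box.
Bottom plate: 20 × 2, A = 40 cm², y = 1 cm, Ī = 13.333 cm⁴.
Web plate: 1.6 × 11, A = 17.6 cm², y = 7.5 cm, Ī = 177.47 cm⁴.
Top plate: 6 × 1, A = 6 cm², y = 13.5 cm, Ī = 0.5 cm⁴.
Hole (subtracted): ⌀0.6, A = 0.28274 cm², y = 1 cm, Ī = 0.0063617 cm⁴.
Centroid: ȳ = ΣA·y / ΣA = 3.9913 cm.
Transfer each piece to the horizontal centroidal axis using Ī + A·d² with d = y − 3.9913:
  bottom plate: d = -2.9913 cm → contributes +371.24 cm⁴
  web plate: d = 3.5087 cm → contributes +394.14 cm⁴
  top plate: d = 9.5087 cm → contributes +542.99 cm⁴
  hole: d = -2.9913 cm → contributes −2.5363 cm⁴
Total I = 1305.8 cm⁴.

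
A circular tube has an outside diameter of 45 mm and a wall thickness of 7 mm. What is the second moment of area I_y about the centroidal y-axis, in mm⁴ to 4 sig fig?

I_y ≈ 1.560 × 10⁵ mm⁴

Split into non-overlapping primitives; take the origin at the lower-left of the bounding box.
Outer circle: ⌀45, A = 1590.43 mm², x = 22.5 mm, Ī = 201 289 mm⁴.
Bore (subtracted): ⌀31, A = 754.768 mm², x = 22.5 mm, Ī = 45333.2 mm⁴.
By symmetry the centroid is at mid-width, x̄ = 22.5 mm.
All pieces are centred on the centroidal y-axis, so I = ΣĪ (holes subtracted) = 155 956 mm⁴.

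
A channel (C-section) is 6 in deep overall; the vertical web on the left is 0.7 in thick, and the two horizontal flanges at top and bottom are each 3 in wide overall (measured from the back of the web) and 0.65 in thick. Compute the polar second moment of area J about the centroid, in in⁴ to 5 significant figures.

J ≈ 39.520 in⁴

Decompose the section into non-overlapping parts with the origin at the bottom-left of its bounding rectangle.
Web: 0.7 × 6, A = 4.2 in², y = 3 in, Ī = 12.6 in⁴.
Top flange (beyond web): 2.3 × 0.65, A = 1.495 in², y = 5.675 in, Ī = 0.05263646 in⁴.
Bottom flange (beyond web): 2.3 × 0.65, A = 1.495 in², y = 0.325 in, Ī = 0.05263646 in⁴.
By symmetry the centroid is at mid-height, ȳ = 3 in.
Transfer each piece to the centroidal x-axis using Ī + A·d² with d = y − 3:
  web: d = 0 in → contributes +12.6 in⁴
  top flange (beyond web): d = 2.675 in → contributes +10.7503 in⁴
  bottom flange (beyond web): d = -2.675 in → contributes +10.7503 in⁴
Total I = 34.10059 in⁴.
For the y-axis: x̄ = 0.973783 in.
Repeating about the centroidal y-axis gives I_y = 5.419425 in⁴.
Polar second moment: J = I_x + I_y = 39.52002 in⁴.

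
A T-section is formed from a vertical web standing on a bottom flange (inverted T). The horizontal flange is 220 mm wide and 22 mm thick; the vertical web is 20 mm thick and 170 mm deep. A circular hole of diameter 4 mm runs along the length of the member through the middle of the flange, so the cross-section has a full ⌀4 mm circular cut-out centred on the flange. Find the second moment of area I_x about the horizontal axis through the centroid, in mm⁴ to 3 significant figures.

Split into non-overlapping primitives; take the origin at the lower-left of the bounding box.
Flange: 220 × 22, A = 4 840 mm², y = 11 mm, Ī = 195 213 mm⁴.
Web: 20 × 170, A = 3 400 mm², y = 107 mm, Ī = 8 188 333 mm⁴.
Hole (subtracted): ⌀4, A = 12.566 mm², y = 11 mm, Ī = 12.566 mm⁴.
Centroid: ȳ = ΣA·y / ΣA = 50.672 mm.
Transfer each piece to the horizontal axis through the centroid using Ī + A·d² with d = y − 50.672:
  flange: d = -39.672 mm → contributes +7 812 791 mm⁴
  web: d = 56.328 mm → contributes +18 975 943 mm⁴
  hole: d = -39.672 mm → contributes −19 791 mm⁴
Total I = 26 768 944 mm⁴.

I_x ≈ 2.68 × 10⁷ mm⁴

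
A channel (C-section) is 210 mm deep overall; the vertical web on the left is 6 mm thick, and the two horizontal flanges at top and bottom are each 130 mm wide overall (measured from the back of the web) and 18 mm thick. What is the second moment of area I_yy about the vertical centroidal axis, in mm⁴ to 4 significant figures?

Treat the section as a set of non-overlapping primitives; coordinates are from the bounding-box lower-left.
Web: 6 × 210, A = 1 260 mm², x = 3 mm, Ī = 3 780 mm⁴.
Top flange (beyond web): 124 × 18, A = 2 232 mm², x = 68 mm, Ī = 2 859 936 mm⁴.
Bottom flange (beyond web): 124 × 18, A = 2 232 mm², x = 68 mm, Ī = 2 859 936 mm⁴.
Centroid: x̄ = ΣA·x / ΣA = 53.6918 mm.
Transfer each piece to the vertical centroidal axis using Ī + A·d² with d = x − 53.6918:
  web: d = -50.6918 mm → contributes +3 241 553 mm⁴
  top flange (beyond web): d = 14.3082 mm → contributes +3 316 880 mm⁴
  bottom flange (beyond web): d = 14.3082 mm → contributes +3 316 880 mm⁴
Total I = 9 875 312 mm⁴.

I_yy ≈ 9.875 × 10⁶ mm⁴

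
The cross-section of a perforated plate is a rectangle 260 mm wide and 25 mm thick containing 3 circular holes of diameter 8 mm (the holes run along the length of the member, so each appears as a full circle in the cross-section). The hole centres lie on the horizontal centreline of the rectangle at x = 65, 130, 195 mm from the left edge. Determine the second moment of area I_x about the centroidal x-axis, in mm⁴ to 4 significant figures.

Break the section into simple shapes (no overlaps), measuring from the bottom-left corner of the bounding box.
Plate: 260 × 25, A = 6 500 mm², y = 12.5 mm, Ī = 338 542 mm⁴.
Hole 1 (subtracted): ⌀8, A = 50.2655 mm², y = 12.5 mm, Ī = 201.062 mm⁴.
Hole 2 (subtracted): ⌀8, A = 50.2655 mm², y = 12.5 mm, Ī = 201.062 mm⁴.
Hole 3 (subtracted): ⌀8, A = 50.2655 mm², y = 12.5 mm, Ī = 201.062 mm⁴.
By symmetry the centroid is at mid-height, ȳ = 12.5 mm.
All pieces are centred on the centroidal x-axis, so I = ΣĪ (holes subtracted) = 337 938 mm⁴.

I_x ≈ 3.379 × 10⁵ mm⁴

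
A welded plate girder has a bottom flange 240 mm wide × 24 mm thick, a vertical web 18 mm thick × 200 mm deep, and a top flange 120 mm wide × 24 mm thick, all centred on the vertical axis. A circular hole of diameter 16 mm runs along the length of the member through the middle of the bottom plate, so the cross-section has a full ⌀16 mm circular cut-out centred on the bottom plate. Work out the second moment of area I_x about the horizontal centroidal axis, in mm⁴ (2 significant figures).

Treat the section as a set of non-overlapping primitives; coordinates are from the bounding-box lower-left.
Bottom plate: 240 × 24, A = 5 760 mm², y = 12 mm, Ī = 276 480 mm⁴.
Web plate: 18 × 200, A = 3 600 mm², y = 124 mm, Ī = 12 000 000 mm⁴.
Top plate: 120 × 24, A = 2 880 mm², y = 236 mm, Ī = 138 240 mm⁴.
Hole (subtracted): ⌀16, A = 201.1 mm², y = 12 mm, Ī = 3 217 mm⁴.
Centroid: ȳ = ΣA·y / ΣA = 99.08 mm.
Transfer each piece to the horizontal centroidal axis using Ī + A·d² with d = y − 99.08:
  bottom plate: d = -87.08 mm → contributes +43 951 576 mm⁴
  web plate: d = 24.92 mm → contributes +14 236 081 mm⁴
  top plate: d = 136.9 mm → contributes +54 131 862 mm⁴
  hole: d = -87.08 mm → contributes −1 527 765 mm⁴
Total I = 110 791 753 mm⁴.

I_x ≈ 1.1 × 10⁸ mm⁴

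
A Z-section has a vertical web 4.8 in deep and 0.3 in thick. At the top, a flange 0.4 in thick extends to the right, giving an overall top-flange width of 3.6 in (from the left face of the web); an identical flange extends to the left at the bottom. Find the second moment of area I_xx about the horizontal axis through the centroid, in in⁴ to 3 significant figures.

I_xx ≈ 15.6 in⁴

Split into non-overlapping primitives; take the origin at the lower-left of the bounding box.
Web: 0.3 × 4.8, A = 1.44 in², y = 2.4 in, Ī = 2.7648 in⁴.
Top flange (beyond web): 3.3 × 0.4, A = 1.32 in², y = 4.6 in, Ī = 0.0176 in⁴.
Bottom flange (beyond web): 3.3 × 0.4, A = 1.32 in², y = 0.2 in, Ī = 0.0176 in⁴.
Centroid: ȳ = ΣA·y / ΣA = 2.4 in.
Transfer each piece to the horizontal axis through the centroid using Ī + A·d² with d = y − 2.4:
  web: d = 0 in → contributes +2.7648 in⁴
  top flange (beyond web): d = 2.2 in → contributes +6.4064 in⁴
  bottom flange (beyond web): d = -2.2 in → contributes +6.4064 in⁴
Total I = 15.578 in⁴.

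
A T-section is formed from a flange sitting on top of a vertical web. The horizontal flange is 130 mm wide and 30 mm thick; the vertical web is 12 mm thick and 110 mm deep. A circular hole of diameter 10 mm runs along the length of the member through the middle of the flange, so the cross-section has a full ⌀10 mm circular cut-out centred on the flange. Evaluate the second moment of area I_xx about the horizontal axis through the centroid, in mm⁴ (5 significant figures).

I_xx ≈ 6.4304 × 10⁶ mm⁴

Split into non-overlapping primitives; take the origin at the lower-left of the bounding box.
Flange: 130 × 30, A = 3 900 mm², y = 125 mm, Ī = 292 500 mm⁴.
Web: 12 × 110, A = 1 320 mm², y = 55 mm, Ī = 1 331 000 mm⁴.
Hole (subtracted): ⌀10, A = 78.53982 mm², y = 125 mm, Ī = 490.8739 mm⁴.
Centroid: ȳ = ΣA·y / ΣA = 107.0285 mm.
Transfer each piece to the horizontal axis through the centroid using Ī + A·d² with d = y − 107.0285:
  flange: d = 17.97155 mm → contributes +1 552 109 mm⁴
  web: d = -52.02845 mm → contributes +4 904 187 mm⁴
  hole: d = 17.97155 mm → contributes −25857.39 mm⁴
Total I = 6 430 438 mm⁴.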